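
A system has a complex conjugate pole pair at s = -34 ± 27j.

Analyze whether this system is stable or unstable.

Real part of poles is -34 (< 0, left half-plane). Stable.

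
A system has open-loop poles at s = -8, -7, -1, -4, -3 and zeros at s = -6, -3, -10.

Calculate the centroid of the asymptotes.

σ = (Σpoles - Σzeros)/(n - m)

σ = (Σpoles - Σzeros)/(n - m) = (-23 - (-19))/(5 - 3) = -4/2 = -2.0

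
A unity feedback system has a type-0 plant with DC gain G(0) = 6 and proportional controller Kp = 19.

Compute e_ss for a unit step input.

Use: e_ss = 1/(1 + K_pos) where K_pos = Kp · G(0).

K_pos = Kp · G(0) = 19 × 6 = 114. e_ss = 1/(1 + 114) = 0.0087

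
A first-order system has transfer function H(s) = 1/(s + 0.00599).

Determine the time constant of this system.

For H(s) = 1/(s + 1/τ), the pole is at -1/τ = -0.00599, so τ = 1/0.00599 = 166.9 s.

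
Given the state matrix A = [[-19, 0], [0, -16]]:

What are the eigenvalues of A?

For diagonal matrix, eigenvalues are diagonal entries: λ₁ = -19, λ₂ = -16.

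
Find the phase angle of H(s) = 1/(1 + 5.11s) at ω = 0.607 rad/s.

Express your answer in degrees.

Phase = -arctan(ωτ) = -arctan(0.607 × 5.11) = -72.1°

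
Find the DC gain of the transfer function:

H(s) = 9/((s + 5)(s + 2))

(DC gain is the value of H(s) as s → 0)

DC gain = H(0) = 9/(5 × 2) = 9/10 = 0.9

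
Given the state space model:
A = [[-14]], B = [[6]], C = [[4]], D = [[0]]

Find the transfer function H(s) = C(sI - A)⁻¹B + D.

(sI - A)⁻¹ = 1/(s + 14). H(s) = 4 × 6/(s + 14) + 0 = 24/(s + 14).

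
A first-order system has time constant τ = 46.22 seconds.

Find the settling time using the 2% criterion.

For first-order system, 2% settling time ≈ 4τ = 4 × 46.22 = 184.88 s.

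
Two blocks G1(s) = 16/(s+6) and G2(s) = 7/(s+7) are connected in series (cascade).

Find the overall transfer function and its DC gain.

Series: multiply transfer functions. G_eq = 16/(s+6) × 7/(s+7) = 112/((s+6)(s+7)). DC gain = 112/(6×7) = 2.6667.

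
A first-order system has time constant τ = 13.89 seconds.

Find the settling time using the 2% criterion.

For first-order system, 2% settling time ≈ 4τ = 4 × 13.89 = 55.56 s.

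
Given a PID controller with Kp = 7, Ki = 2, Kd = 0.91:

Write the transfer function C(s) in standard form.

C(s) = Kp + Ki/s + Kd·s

Substituting values: C(s) = 7 + 2/s + 0.91s = (0.91s² + 7s + 2)/s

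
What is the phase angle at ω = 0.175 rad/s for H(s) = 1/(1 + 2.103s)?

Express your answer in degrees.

Phase = -arctan(ωτ) = -arctan(0.175 × 2.103) = -20.2°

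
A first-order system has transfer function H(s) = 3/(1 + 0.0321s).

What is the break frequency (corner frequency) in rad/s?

Corner frequency = 1/τ = 1/0.0321 = 31.153 rad/s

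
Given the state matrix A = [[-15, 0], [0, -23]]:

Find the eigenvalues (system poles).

For diagonal matrix, eigenvalues are diagonal entries: λ₁ = -15, λ₂ = -23.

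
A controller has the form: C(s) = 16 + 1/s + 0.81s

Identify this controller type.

This is a Proportional-Integral-Derivative (PID) controller.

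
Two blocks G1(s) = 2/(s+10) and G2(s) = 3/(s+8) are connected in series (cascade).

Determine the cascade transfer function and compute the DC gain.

Series: multiply transfer functions. G_eq = 2/(s+10) × 3/(s+8) = 6/((s+10)(s+8)). DC gain = 6/(10×8) = 0.075.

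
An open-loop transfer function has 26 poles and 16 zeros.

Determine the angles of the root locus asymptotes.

n - m = 26 - 16 = 10. Angles: θk = (2k + 1)·180°/10 = 18°, 54°, 90°, 126°, 162°, 198°, 234°, 270°, 306°, 342°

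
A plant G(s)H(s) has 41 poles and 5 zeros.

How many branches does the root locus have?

Root locus has n branches where n = number of poles = 41.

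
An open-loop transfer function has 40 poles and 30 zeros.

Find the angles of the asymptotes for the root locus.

n - m = 40 - 30 = 10. Angles: θk = (2k + 1)·180°/10 = 18°, 54°, 90°, 126°, 162°, 198°, 234°, 270°, 306°, 342°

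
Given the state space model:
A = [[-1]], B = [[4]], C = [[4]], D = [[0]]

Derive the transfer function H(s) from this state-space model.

(sI - A)⁻¹ = 1/(s + 1). H(s) = 4 × 4/(s + 1) + 0 = 16/(s + 1).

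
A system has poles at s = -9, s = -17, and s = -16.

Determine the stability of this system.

All poles are in the left half-plane. System is stable.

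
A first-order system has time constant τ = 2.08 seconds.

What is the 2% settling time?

For first-order system, 2% settling time ≈ 4τ = 4 × 2.08 = 8.32 s.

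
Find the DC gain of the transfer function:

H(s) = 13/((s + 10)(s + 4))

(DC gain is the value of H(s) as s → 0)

DC gain = H(0) = 13/(10 × 4) = 13/40 = 0.325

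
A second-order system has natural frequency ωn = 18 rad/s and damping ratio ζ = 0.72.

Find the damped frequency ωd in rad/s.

ωd = ωn√(1 - ζ²) = 18√(1 - 0.72²) = 12.49 rad/s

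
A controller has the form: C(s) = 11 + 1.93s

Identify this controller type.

This is a Proportional-Derivative (PD) controller.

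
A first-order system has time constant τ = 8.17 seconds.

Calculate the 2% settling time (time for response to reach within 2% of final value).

For first-order system, 2% settling time ≈ 4τ = 4 × 8.17 = 32.68 s.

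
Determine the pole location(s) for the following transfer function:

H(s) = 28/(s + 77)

Pole is where denominator = 0: s + 77 = 0, so s = -77.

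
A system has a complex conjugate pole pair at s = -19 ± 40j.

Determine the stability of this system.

Real part of poles is -19 (< 0, left half-plane). Stable.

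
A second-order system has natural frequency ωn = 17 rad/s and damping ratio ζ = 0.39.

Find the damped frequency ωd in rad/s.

ωd = ωn√(1 - ζ²) = 17√(1 - 0.39²) = 15.65 rad/s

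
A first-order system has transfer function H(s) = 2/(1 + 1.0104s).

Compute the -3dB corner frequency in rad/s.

Corner frequency = 1/τ = 1/1.0104 = 0.99 rad/s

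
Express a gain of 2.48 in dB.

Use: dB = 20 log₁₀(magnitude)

dB = 20 log₁₀(2.48) = 7.9 dB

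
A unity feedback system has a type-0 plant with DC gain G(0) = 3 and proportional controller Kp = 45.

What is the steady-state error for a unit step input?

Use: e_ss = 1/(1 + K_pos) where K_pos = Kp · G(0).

K_pos = Kp · G(0) = 45 × 3 = 135. e_ss = 1/(1 + 135) = 0.0074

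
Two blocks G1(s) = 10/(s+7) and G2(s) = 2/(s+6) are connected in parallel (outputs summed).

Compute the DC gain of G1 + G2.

Parallel: G_eq = G1 + G2. DC gain = G1(0) + G2(0) = 10/7 + 2/6 = 1.4286 + 0.3333 = 1.7619.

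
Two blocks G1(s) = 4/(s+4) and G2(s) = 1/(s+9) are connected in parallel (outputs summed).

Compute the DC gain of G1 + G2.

Parallel: G_eq = G1 + G2. DC gain = G1(0) + G2(0) = 4/4 + 1/9 = 1 + 0.1111 = 1.1111.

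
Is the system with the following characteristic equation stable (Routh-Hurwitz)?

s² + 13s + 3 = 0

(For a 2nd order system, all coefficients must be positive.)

Coefficients: 1, 13, 3. All positive, so system is stable.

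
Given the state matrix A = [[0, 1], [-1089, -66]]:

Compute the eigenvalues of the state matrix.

det(A - λI) = λ² - (-66)λ + 1089 = (λ - (-33))(λ - (-33)). Eigenvalues: -33, -33.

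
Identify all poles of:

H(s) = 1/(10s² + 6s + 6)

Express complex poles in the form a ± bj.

Discriminant = 6² - 4×10×6 = 36 - 240 = -204 < 0, so the poles are a complex conjugate pair s = (-6 ± j√204)/(2×10). Real part = -6/(2×10) = -6/20 = -0.3; imaginary part = ±√204/(2×10) ≈ 0.7141. Poles: s = -0.3 ± 0.7141j.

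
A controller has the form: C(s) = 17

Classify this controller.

This is a Proportional (P) controller.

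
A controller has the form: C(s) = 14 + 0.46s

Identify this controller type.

This is a Proportional-Derivative (PD) controller.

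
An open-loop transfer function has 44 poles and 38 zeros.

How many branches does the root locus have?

Root locus has n branches where n = number of poles = 44.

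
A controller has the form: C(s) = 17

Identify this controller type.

This is a Proportional (P) controller.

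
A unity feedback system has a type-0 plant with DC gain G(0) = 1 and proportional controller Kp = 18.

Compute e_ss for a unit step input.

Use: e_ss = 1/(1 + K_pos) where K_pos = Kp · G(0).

K_pos = Kp · G(0) = 18 × 1 = 18. e_ss = 1/(1 + 18) = 0.0526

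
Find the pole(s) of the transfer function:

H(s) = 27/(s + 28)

Pole is where denominator = 0: s + 28 = 0, so s = -28.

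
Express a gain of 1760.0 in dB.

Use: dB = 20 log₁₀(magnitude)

dB = 20 log₁₀(1760.0) = 64.9 dB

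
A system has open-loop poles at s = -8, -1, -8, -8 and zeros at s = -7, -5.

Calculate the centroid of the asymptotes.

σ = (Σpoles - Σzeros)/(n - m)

σ = (Σpoles - Σzeros)/(n - m) = (-25 - (-12))/(4 - 2) = -13/2 = -6.5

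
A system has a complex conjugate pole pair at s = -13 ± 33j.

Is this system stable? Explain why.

Real part of poles is -13 (< 0, left half-plane). Stable.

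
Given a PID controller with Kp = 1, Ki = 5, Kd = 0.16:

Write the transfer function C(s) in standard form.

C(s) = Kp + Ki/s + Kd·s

Substituting values: C(s) = 1 + 5/s + 0.16s = (0.16s² + s + 5)/s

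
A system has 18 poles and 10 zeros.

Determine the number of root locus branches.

Root locus has n branches where n = number of poles = 18.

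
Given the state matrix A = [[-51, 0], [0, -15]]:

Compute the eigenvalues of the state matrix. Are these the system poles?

For diagonal matrix, eigenvalues are diagonal entries: λ₁ = -51, λ₂ = -15. Eigenvalues of A = system poles.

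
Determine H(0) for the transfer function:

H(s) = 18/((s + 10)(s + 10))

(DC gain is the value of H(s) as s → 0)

DC gain = H(0) = 18/(10 × 10) = 18/100 = 0.18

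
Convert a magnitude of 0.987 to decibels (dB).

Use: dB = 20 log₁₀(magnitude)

dB = 20 log₁₀(0.987) = -0.1 dB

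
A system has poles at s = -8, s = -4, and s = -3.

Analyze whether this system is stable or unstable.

All poles are in the left half-plane. System is stable.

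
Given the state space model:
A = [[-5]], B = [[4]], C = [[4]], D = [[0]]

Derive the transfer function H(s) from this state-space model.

(sI - A)⁻¹ = 1/(s + 5). H(s) = 4 × 4/(s + 5) + 0 = 16/(s + 5).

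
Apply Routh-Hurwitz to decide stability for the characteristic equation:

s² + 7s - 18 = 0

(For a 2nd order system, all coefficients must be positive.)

Coefficients: 1, 7, -18. c=-18 not positive, so system is unstable.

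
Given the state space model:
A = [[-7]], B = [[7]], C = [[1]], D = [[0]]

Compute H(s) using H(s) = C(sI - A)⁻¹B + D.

(sI - A)⁻¹ = 1/(s + 7). H(s) = 1 × 7/(s + 7) + 0 = 7/(s + 7).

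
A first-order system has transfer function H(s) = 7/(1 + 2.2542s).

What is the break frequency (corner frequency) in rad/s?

Corner frequency = 1/τ = 1/2.2542 = 0.444 rad/s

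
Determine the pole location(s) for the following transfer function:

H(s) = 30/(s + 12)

Pole is where denominator = 0: s + 12 = 0, so s = -12.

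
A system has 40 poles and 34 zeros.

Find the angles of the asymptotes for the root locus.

n - m = 40 - 34 = 6. Angles: θk = (2k + 1)·180°/6 = 30°, 90°, 150°, 210°, 270°, 330°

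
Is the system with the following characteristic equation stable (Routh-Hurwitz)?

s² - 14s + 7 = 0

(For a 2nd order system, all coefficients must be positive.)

Coefficients: 1, -14, 7. b=-14 not positive, so system is unstable.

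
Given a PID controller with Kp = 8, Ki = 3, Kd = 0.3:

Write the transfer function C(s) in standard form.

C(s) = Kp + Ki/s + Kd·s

Substituting values: C(s) = 8 + 3/s + 0.3s = (0.3s² + 8s + 3)/s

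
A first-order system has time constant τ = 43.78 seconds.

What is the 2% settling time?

For first-order system, 2% settling time ≈ 4τ = 4 × 43.78 = 175.12 s.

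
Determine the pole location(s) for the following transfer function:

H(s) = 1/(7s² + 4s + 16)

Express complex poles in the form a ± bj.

Discriminant = 4² - 4×7×16 = 16 - 448 = -432 < 0, so the poles are a complex conjugate pair s = (-4 ± j√432)/(2×7). Real part = -4/(2×7) = -4/14 ≈ -0.2857; imaginary part = ±√432/(2×7) ≈ 1.4846. Poles: s = -0.2857 ± 1.4846j.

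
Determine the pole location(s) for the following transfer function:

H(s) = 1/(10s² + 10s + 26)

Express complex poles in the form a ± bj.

Discriminant = 10² - 4×10×26 = 100 - 1040 = -940 < 0, so the poles are a complex conjugate pair s = (-10 ± j√940)/(2×10). Real part = -10/(2×10) = -10/20 = -0.5; imaginary part = ±√940/(2×10) ≈ 1.5330. Poles: s = -0.5 ± 1.5330j.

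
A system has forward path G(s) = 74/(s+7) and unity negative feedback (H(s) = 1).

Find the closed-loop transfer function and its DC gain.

T(s) = G/(1+GH) = [74/(s+7)] / [1 + 74/(s+7)] = 74/(s+7+74) = 74/(s+81). DC gain = 74/81 = 0.9136.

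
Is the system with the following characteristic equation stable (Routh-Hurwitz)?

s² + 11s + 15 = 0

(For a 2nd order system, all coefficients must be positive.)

Coefficients: 1, 11, 15. All positive, so system is stable.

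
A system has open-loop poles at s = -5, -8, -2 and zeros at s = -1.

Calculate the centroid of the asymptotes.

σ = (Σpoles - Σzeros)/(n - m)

σ = (Σpoles - Σzeros)/(n - m) = (-15 - (-1))/(3 - 1) = -14/2 = -7.0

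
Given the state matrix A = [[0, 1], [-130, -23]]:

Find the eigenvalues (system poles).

det(A - λI) = λ² - (-23)λ + 130 = (λ - (-13))(λ - (-10)). Eigenvalues: -13, -10.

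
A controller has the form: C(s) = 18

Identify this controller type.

This is a Proportional (P) controller.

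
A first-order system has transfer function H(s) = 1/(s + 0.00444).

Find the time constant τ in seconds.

For H(s) = 1/(s + 1/τ), the pole is at -1/τ = -0.00444, so τ = 1/0.00444 = 225.2 s.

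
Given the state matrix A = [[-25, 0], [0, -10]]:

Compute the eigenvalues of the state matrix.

For diagonal matrix, eigenvalues are diagonal entries: λ₁ = -25, λ₂ = -10.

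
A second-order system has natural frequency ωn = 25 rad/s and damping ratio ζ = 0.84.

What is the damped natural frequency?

ωd = ωn√(1 - ζ²) = 25√(1 - 0.84²) = 13.56 rad/s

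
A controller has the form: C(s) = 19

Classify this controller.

This is a Proportional (P) controller.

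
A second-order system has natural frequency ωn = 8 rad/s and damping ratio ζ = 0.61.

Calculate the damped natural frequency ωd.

ωd = ωn√(1 - ζ²) = 8√(1 - 0.61²) = 6.34 rad/s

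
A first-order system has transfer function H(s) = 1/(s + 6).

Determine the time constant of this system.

For H(s) = 1/(s + 1/τ), the pole is at -1/τ = -6, so τ = 1/6 = 0.1667 s.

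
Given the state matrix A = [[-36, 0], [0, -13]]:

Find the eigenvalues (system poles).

For diagonal matrix, eigenvalues are diagonal entries: λ₁ = -36, λ₂ = -13.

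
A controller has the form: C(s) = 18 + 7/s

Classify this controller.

This is a Proportional-Integral (PI) controller.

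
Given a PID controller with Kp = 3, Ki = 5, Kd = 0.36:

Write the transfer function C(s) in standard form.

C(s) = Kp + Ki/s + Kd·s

Substituting values: C(s) = 3 + 5/s + 0.36s = (0.36s² + 3s + 5)/s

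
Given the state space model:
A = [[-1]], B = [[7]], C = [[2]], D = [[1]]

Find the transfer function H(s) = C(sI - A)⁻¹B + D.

(sI - A)⁻¹ = 1/(s + 1). H(s) = 2×7/(s + 1) + 1 = (s + 15)/(s + 1).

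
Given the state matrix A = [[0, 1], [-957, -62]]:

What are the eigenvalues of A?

det(A - λI) = λ² - (-62)λ + 957 = (λ - (-33))(λ - (-29)). Eigenvalues: -33, -29.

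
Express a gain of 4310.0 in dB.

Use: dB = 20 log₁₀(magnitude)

dB = 20 log₁₀(4310.0) = 72.7 dB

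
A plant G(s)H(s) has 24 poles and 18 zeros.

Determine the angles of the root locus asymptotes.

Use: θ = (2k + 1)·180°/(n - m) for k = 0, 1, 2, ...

n - m = 24 - 18 = 6. Angles: θk = (2k + 1)·180°/6 = 30°, 90°, 150°, 210°, 270°, 330°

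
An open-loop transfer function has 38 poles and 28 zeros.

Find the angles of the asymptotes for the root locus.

n - m = 38 - 28 = 10. Angles: θk = (2k + 1)·180°/10 = 18°, 54°, 90°, 126°, 162°, 198°, 234°, 270°, 306°, 342°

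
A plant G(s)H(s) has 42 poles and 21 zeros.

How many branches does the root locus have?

Root locus has n branches where n = number of poles = 42.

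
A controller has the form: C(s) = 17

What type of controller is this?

This is a Proportional (P) controller.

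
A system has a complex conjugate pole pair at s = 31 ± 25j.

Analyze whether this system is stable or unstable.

Real part of poles is 31 (> 0, right half-plane). Unstable.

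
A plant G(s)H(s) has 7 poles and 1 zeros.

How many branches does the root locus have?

Root locus has n branches where n = number of poles = 7.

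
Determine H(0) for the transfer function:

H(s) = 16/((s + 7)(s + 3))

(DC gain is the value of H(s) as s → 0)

DC gain = H(0) = 16/(7 × 3) = 16/21 = 0.7619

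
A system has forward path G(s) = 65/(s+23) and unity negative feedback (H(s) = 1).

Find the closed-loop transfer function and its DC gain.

T(s) = G/(1+GH) = [65/(s+23)] / [1 + 65/(s+23)] = 65/(s+23+65) = 65/(s+88). DC gain = 65/88 = 0.7386.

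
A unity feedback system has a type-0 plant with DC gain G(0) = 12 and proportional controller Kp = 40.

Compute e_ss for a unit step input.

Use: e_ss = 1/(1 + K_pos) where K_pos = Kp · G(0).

K_pos = Kp · G(0) = 40 × 12 = 480. e_ss = 1/(1 + 480) = 0.0021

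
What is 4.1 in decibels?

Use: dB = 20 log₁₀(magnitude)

dB = 20 log₁₀(4.1) = 12.3 dB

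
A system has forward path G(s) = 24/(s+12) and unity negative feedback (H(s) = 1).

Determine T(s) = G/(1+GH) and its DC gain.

T(s) = G/(1+GH) = [24/(s+12)] / [1 + 24/(s+12)] = 24/(s+12+24) = 24/(s+36). DC gain = 24/36 = 0.6667.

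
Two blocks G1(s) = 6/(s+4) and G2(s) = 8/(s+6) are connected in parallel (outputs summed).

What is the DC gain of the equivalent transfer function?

Parallel: G_eq = G1 + G2. DC gain = G1(0) + G2(0) = 6/4 + 8/6 = 1.5 + 1.3333 = 2.8333.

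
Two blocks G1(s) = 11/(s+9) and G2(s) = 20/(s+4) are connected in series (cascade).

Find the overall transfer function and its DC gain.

Series: multiply transfer functions. G_eq = 11/(s+9) × 20/(s+4) = 220/((s+9)(s+4)). DC gain = 220/(9×4) = 6.1111.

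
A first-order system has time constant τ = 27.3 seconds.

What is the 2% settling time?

For first-order system, 2% settling time ≈ 4τ = 4 × 27.3 = 109.2 s.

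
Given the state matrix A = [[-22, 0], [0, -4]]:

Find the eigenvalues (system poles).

For diagonal matrix, eigenvalues are diagonal entries: λ₁ = -22, λ₂ = -4.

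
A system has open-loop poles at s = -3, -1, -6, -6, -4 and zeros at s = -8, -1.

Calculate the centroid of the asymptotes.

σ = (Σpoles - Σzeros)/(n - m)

σ = (Σpoles - Σzeros)/(n - m) = (-20 - (-9))/(5 - 2) = -11/3 = -3.67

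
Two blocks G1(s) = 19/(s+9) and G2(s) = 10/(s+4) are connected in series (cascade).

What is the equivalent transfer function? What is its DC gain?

Series: multiply transfer functions. G_eq = 19/(s+9) × 10/(s+4) = 190/((s+9)(s+4)). DC gain = 190/(9×4) = 5.2778.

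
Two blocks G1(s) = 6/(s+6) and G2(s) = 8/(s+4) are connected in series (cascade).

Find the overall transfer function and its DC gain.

Series: multiply transfer functions. G_eq = 6/(s+6) × 8/(s+4) = 48/((s+6)(s+4)). DC gain = 48/(6×4) = 2.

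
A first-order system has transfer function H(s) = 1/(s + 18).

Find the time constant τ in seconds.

For H(s) = 1/(s + 1/τ), the pole is at -1/τ = -18, so τ = 1/18 = 0.0556 s.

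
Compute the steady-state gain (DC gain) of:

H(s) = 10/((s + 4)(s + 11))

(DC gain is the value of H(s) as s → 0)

DC gain = H(0) = 10/(4 × 11) = 10/44 = 0.2273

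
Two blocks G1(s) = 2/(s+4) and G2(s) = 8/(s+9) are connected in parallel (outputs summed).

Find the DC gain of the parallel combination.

Parallel: G_eq = G1 + G2. DC gain = G1(0) + G2(0) = 2/4 + 8/9 = 0.5 + 0.8889 = 1.3889.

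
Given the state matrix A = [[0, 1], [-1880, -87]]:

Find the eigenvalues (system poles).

det(A - λI) = λ² - (-87)λ + 1880 = (λ - (-47))(λ - (-40)). Eigenvalues: -47, -40.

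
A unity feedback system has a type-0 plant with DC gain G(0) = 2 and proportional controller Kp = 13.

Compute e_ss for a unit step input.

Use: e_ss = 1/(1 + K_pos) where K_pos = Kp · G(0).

K_pos = Kp · G(0) = 13 × 2 = 26. e_ss = 1/(1 + 26) = 0.0370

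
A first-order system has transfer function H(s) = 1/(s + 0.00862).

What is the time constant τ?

For H(s) = 1/(s + 1/τ), the pole is at -1/τ = -0.00862, so τ = 1/0.00862 = 116 s.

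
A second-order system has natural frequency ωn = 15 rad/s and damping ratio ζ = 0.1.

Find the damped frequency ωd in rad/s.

ωd = ωn√(1 - ζ²) = 15√(1 - 0.1²) = 14.92 rad/s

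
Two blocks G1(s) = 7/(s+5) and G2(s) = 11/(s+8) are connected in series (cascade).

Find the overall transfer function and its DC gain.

Series: multiply transfer functions. G_eq = 7/(s+5) × 11/(s+8) = 77/((s+5)(s+8)). DC gain = 77/(5×8) = 1.925.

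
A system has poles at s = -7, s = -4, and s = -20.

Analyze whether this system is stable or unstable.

All poles are in the left half-plane. System is stable.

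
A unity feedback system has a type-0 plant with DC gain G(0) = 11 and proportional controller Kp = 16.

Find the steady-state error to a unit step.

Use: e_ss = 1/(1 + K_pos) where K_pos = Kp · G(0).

K_pos = Kp · G(0) = 16 × 11 = 176. e_ss = 1/(1 + 176) = 0.0056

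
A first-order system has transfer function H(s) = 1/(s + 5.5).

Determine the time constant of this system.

For H(s) = 1/(s + 1/τ), the pole is at -1/τ = -5.5, so τ = 1/5.5 = 0.1818 s.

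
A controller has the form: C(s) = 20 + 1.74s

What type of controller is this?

This is a Proportional-Derivative (PD) controller.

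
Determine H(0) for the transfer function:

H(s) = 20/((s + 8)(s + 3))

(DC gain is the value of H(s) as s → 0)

DC gain = H(0) = 20/(8 × 3) = 20/24 = 0.8333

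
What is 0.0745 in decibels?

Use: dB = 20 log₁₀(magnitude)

dB = 20 log₁₀(0.0745) = -22.6 dB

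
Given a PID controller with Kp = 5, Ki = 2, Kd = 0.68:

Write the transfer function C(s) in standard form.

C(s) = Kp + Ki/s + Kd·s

Substituting values: C(s) = 5 + 2/s + 0.68s = (0.68s² + 5s + 2)/s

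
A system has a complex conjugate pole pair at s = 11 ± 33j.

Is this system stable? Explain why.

Real part of poles is 11 (> 0, right half-plane). Unstable.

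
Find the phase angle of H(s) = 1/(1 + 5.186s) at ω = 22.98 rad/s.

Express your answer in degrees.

Phase = -arctan(ωτ) = -arctan(22.98 × 5.186) = -89.5°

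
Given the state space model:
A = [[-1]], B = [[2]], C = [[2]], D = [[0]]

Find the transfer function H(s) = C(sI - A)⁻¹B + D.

(sI - A)⁻¹ = 1/(s + 1). H(s) = 2 × 2/(s + 1) + 0 = 4/(s + 1).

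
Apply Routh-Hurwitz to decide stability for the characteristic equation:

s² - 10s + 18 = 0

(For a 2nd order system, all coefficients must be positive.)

Coefficients: 1, -10, 18. b=-10 not positive, so system is unstable.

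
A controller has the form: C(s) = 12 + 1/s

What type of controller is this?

This is a Proportional-Integral (PI) controller.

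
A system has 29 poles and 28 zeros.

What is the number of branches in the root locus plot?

Root locus has n branches where n = number of poles = 29.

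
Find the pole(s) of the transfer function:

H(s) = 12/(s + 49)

Pole is where denominator = 0: s + 49 = 0, so s = -49.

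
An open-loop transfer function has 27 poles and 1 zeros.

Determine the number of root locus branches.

Root locus has n branches where n = number of poles = 27.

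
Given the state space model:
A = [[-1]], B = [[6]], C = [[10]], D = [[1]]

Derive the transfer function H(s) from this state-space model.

(sI - A)⁻¹ = 1/(s + 1). H(s) = 10×6/(s + 1) + 1 = (s + 61)/(s + 1).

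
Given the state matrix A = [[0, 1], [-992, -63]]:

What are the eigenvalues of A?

det(A - λI) = λ² - (-63)λ + 992 = (λ - (-31))(λ - (-32)). Eigenvalues: -31, -32.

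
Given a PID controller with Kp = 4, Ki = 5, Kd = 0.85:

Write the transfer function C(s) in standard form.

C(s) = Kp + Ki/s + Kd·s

Substituting values: C(s) = 4 + 5/s + 0.85s = (0.85s² + 4s + 5)/s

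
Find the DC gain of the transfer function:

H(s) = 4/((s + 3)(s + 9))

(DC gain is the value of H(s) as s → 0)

DC gain = H(0) = 4/(3 × 9) = 4/27 = 0.1481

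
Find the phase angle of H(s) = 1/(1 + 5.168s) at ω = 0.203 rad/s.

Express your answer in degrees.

Phase = -arctan(ωτ) = -arctan(0.203 × 5.168) = -46.4°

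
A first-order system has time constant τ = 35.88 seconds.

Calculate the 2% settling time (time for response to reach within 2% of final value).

For first-order system, 2% settling time ≈ 4τ = 4 × 35.88 = 143.52 s.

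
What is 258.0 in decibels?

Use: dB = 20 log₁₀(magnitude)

dB = 20 log₁₀(258.0) = 48.2 dB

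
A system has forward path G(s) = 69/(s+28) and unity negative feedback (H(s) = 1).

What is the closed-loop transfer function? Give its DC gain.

T(s) = G/(1+GH) = [69/(s+28)] / [1 + 69/(s+28)] = 69/(s+28+69) = 69/(s+97). DC gain = 69/97 = 0.7113.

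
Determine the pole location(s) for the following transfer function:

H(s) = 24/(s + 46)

Pole is where denominator = 0: s + 46 = 0, so s = -46.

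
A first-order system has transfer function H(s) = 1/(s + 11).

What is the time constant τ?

For H(s) = 1/(s + 1/τ), the pole is at -1/τ = -11, so τ = 1/11 = 0.0909 s.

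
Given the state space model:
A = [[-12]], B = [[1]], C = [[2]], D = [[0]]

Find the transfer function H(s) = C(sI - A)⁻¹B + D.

(sI - A)⁻¹ = 1/(s + 12). H(s) = 2 × 1/(s + 12) + 0 = 2/(s + 12).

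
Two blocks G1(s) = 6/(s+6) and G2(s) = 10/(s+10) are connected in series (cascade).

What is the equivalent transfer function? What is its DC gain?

Series: multiply transfer functions. G_eq = 6/(s+6) × 10/(s+10) = 60/((s+6)(s+10)). DC gain = 60/(6×10) = 1.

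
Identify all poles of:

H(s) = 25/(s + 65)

Pole is where denominator = 0: s + 65 = 0, so s = -65.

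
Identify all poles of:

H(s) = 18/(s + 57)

Pole is where denominator = 0: s + 57 = 0, so s = -57.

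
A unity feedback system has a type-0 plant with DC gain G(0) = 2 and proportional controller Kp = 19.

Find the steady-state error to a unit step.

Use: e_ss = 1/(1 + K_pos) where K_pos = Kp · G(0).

K_pos = Kp · G(0) = 19 × 2 = 38. e_ss = 1/(1 + 38) = 0.0256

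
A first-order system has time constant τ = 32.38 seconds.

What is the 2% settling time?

For first-order system, 2% settling time ≈ 4τ = 4 × 32.38 = 129.52 s.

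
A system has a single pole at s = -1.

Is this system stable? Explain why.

Pole at s = -1 is in the left half-plane. Stable.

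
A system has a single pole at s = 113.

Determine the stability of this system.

Pole at s = 113 is in the right half-plane. Unstable.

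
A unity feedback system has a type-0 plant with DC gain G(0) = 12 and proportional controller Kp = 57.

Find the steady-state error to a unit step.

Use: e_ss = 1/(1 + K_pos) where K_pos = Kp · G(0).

K_pos = Kp · G(0) = 57 × 12 = 684. e_ss = 1/(1 + 684) = 0.0015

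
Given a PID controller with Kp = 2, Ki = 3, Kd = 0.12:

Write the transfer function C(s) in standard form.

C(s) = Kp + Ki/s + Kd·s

Substituting values: C(s) = 2 + 3/s + 0.12s = (0.12s² + 2s + 3)/s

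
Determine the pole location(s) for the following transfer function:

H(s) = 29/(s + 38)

Pole is where denominator = 0: s + 38 = 0, so s = -38.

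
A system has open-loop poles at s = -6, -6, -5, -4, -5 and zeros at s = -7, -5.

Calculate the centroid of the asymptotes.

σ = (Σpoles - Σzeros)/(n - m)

σ = (Σpoles - Σzeros)/(n - m) = (-26 - (-12))/(5 - 2) = -14/3 = -4.67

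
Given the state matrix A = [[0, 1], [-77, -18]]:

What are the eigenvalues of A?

det(A - λI) = λ² - (-18)λ + 77 = (λ - (-7))(λ - (-11)). Eigenvalues: -7, -11.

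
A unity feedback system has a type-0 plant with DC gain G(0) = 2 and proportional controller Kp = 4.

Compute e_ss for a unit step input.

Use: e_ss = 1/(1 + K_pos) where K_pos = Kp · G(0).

K_pos = Kp · G(0) = 4 × 2 = 8. e_ss = 1/(1 + 8) = 0.1111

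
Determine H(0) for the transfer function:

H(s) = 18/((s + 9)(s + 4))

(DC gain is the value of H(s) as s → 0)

DC gain = H(0) = 18/(9 × 4) = 18/36 = 0.5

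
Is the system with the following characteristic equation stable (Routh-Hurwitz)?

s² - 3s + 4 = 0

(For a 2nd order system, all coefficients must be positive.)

Coefficients: 1, -3, 4. b=-3 not positive, so system is unstable.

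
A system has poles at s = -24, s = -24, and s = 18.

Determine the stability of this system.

Pole(s) at s = 18 are not in the left half-plane. System is unstable.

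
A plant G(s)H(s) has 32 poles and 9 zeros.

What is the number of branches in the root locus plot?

Root locus has n branches where n = number of poles = 32.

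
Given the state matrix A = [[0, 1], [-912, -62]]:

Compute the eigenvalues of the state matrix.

det(A - λI) = λ² - (-62)λ + 912 = (λ - (-38))(λ - (-24)). Eigenvalues: -38, -24.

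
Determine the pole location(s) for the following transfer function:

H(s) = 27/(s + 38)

Pole is where denominator = 0: s + 38 = 0, so s = -38.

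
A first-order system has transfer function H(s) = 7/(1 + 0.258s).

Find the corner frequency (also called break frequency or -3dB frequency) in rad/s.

Corner frequency = 1/τ = 1/0.258 = 3.876 rad/s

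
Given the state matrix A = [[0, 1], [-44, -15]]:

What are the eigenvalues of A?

det(A - λI) = λ² - (-15)λ + 44 = (λ - (-11))(λ - (-4)). Eigenvalues: -11, -4.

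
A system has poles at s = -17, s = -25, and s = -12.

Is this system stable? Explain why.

All poles are in the left half-plane. System is stable.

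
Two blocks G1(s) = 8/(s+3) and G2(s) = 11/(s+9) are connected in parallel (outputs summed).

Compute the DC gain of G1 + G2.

Parallel: G_eq = G1 + G2. DC gain = G1(0) + G2(0) = 8/3 + 11/9 = 2.6667 + 1.2222 = 3.8889.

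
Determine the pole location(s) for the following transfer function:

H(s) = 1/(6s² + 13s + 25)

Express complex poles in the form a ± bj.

Discriminant = 13² - 4×6×25 = 169 - 600 = -431 < 0, so the poles are a complex conjugate pair s = (-13 ± j√431)/(2×6). Real part = -13/(2×6) = -13/12 ≈ -1.0833; imaginary part = ±√431/(2×6) ≈ 1.7300. Poles: s = -1.0833 ± 1.7300j.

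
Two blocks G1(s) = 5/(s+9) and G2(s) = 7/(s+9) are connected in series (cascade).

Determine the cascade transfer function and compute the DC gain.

Series: multiply transfer functions. G_eq = 5/(s+9) × 7/(s+9) = 35/((s+9)(s+9)). DC gain = 35/(9×9) = 0.4321.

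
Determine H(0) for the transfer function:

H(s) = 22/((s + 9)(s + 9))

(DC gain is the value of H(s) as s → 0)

DC gain = H(0) = 22/(9 × 9) = 22/81 = 0.2716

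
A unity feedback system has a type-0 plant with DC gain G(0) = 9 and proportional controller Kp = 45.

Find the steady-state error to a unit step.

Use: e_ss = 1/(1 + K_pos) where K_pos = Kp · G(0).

K_pos = Kp · G(0) = 45 × 9 = 405. e_ss = 1/(1 + 405) = 0.0025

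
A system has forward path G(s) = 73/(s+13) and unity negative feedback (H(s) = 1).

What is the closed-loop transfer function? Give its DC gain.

T(s) = G/(1+GH) = [73/(s+13)] / [1 + 73/(s+13)] = 73/(s+13+73) = 73/(s+86). DC gain = 73/86 = 0.8488.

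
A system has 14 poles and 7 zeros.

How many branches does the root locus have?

Root locus has n branches where n = number of poles = 14.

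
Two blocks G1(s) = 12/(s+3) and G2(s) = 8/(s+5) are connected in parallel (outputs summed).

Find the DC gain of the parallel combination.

Parallel: G_eq = G1 + G2. DC gain = G1(0) + G2(0) = 12/3 + 8/5 = 4 + 1.6 = 5.6.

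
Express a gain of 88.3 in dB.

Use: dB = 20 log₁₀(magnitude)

dB = 20 log₁₀(88.3) = 38.9 dB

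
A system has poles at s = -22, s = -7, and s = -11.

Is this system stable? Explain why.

All poles are in the left half-plane. System is stable.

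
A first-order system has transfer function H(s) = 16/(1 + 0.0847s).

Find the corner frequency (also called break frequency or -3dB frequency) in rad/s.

Corner frequency = 1/τ = 1/0.0847 = 11.806 rad/s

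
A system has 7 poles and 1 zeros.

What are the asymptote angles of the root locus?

n - m = 7 - 1 = 6. Angles: θk = (2k + 1)·180°/6 = 30°, 90°, 150°, 210°, 270°, 330°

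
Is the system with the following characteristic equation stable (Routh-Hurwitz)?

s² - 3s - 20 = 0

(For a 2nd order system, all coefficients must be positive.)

Coefficients: 1, -3, -20. b=-3, c=-20 not positive, so system is unstable.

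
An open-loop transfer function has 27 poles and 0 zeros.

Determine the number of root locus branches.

Root locus has n branches where n = number of poles = 27.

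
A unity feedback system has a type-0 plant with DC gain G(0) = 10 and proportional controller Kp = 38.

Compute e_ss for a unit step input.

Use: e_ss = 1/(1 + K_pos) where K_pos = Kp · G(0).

K_pos = Kp · G(0) = 38 × 10 = 380. e_ss = 1/(1 + 380) = 0.0026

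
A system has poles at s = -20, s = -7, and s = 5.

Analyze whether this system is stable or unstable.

Pole(s) at s = 5 are not in the left half-plane. System is unstable.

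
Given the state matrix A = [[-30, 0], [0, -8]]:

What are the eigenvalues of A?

For diagonal matrix, eigenvalues are diagonal entries: λ₁ = -30, λ₂ = -8.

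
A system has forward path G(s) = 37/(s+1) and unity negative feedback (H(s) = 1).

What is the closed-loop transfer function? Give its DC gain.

T(s) = G/(1+GH) = [37/(s+1)] / [1 + 37/(s+1)] = 37/(s+1+37) = 37/(s+38). DC gain = 37/38 = 0.9737.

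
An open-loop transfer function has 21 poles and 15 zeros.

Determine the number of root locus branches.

Root locus has n branches where n = number of poles = 21.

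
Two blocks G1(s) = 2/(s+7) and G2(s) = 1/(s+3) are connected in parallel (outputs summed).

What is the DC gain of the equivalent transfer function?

Parallel: G_eq = G1 + G2. DC gain = G1(0) + G2(0) = 2/7 + 1/3 = 0.2857 + 0.3333 = 0.6190.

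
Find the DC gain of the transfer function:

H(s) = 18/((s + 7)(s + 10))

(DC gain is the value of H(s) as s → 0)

DC gain = H(0) = 18/(7 × 10) = 18/70 = 0.2571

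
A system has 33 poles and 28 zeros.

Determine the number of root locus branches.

Root locus has n branches where n = number of poles = 33.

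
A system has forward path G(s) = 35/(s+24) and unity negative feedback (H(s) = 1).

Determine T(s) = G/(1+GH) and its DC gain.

T(s) = G/(1+GH) = [35/(s+24)] / [1 + 35/(s+24)] = 35/(s+24+35) = 35/(s+59). DC gain = 35/59 = 0.5932.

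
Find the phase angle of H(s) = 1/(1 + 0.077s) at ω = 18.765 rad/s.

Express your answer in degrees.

Phase = -arctan(ωτ) = -arctan(18.765 × 0.077) = -55.3°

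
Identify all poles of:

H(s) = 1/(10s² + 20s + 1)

Discriminant = 20² - 4×10×1 = 400 - 40 = 360 > 0, so two distinct real poles. Using quadratic formula: s = (-20 ± √360)/(2×10) = (-20 ± √360)/20, with √360 ≈ 18.9737. s₁ ≈ -0.0513, s₂ ≈ -1.9487. Poles: s₁ = -0.0513, s₂ = -1.9487.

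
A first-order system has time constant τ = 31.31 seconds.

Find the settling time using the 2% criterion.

For first-order system, 2% settling time ≈ 4τ = 4 × 31.31 = 125.24 s.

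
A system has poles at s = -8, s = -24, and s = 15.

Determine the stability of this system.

Pole(s) at s = 15 are not in the left half-plane. System is unstable.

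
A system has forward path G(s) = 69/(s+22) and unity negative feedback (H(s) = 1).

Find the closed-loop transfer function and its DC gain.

T(s) = G/(1+GH) = [69/(s+22)] / [1 + 69/(s+22)] = 69/(s+22+69) = 69/(s+91). DC gain = 69/91 = 0.7582.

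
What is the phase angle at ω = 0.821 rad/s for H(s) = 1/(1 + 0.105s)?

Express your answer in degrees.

Phase = -arctan(ωτ) = -arctan(0.821 × 0.105) = -4.9°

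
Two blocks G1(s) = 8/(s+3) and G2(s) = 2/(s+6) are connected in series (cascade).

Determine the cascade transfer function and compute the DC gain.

Series: multiply transfer functions. G_eq = 8/(s+3) × 2/(s+6) = 16/((s+3)(s+6)). DC gain = 16/(3×6) = 0.8889.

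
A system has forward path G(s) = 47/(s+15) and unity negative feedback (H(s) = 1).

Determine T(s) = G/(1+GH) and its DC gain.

T(s) = G/(1+GH) = [47/(s+15)] / [1 + 47/(s+15)] = 47/(s+15+47) = 47/(s+62). DC gain = 47/62 = 0.7581.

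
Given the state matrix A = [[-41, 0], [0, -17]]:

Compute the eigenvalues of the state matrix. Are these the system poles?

For diagonal matrix, eigenvalues are diagonal entries: λ₁ = -41, λ₂ = -17. Eigenvalues of A = system poles.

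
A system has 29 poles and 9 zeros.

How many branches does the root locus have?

Root locus has n branches where n = number of poles = 29.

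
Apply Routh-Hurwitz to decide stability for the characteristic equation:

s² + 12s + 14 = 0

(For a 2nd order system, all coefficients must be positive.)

Coefficients: 1, 12, 14. All positive, so system is stable.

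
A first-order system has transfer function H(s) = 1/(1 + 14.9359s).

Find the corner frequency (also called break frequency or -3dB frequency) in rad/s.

Corner frequency = 1/τ = 1/14.9359 = 0.067 rad/s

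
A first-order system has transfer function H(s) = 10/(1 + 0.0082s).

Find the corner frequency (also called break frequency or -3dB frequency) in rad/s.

Corner frequency = 1/τ = 1/0.0082 = 121.951 rad/s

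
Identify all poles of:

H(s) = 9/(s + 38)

Pole is where denominator = 0: s + 38 = 0, so s = -38.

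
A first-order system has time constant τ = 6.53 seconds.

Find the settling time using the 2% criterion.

For first-order system, 2% settling time ≈ 4τ = 4 × 6.53 = 26.12 s.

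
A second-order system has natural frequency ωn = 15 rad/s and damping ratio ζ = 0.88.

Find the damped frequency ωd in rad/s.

ωd = ωn√(1 - ζ²) = 15√(1 - 0.88²) = 7.12 rad/s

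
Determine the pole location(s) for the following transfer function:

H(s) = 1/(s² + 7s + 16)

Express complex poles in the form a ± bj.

Discriminant = 7² - 4×1×16 = 49 - 64 = -15 < 0, so the poles are a complex conjugate pair s = (-7 ± j√15)/(2×1). Real part = -7/(2×1) = -7/2 = -3.5; imaginary part = ±√15/(2×1) ≈ 1.9365. Poles: s = -3.5 ± 1.9365j.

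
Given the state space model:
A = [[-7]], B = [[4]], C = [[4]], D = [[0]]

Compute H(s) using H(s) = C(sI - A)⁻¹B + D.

(sI - A)⁻¹ = 1/(s + 7). H(s) = 4 × 4/(s + 7) + 0 = 16/(s + 7).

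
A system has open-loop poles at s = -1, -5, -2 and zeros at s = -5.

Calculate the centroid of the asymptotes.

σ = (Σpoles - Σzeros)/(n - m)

σ = (Σpoles - Σzeros)/(n - m) = (-8 - (-5))/(3 - 1) = -3/2 = -1.5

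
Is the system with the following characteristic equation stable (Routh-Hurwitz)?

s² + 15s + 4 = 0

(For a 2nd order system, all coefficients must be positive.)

Coefficients: 1, 15, 4. All positive, so system is stable.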